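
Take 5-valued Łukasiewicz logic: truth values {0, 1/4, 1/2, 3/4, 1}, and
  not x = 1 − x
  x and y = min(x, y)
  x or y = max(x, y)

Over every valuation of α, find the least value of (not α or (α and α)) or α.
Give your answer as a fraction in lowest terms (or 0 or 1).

1/2

Take α = 1/2:
not α = not 1/2 = 1/2
α and α = 1/2 and 1/2 = 1/2
not α or (α and α) = 1/2 or 1/2 = 1/2
(not α or (α and α)) or α = 1/2 or 1/2 = 1/2
No assignment yields a value below 1/2, so this is the minimum.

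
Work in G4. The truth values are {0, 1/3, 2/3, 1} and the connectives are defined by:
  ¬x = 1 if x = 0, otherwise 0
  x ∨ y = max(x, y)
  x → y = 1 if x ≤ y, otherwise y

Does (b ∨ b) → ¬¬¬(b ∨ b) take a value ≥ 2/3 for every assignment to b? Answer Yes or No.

Counterexample: take b = 1/3.
b ∨ b = 1/3 ∨ 1/3 = 1/3
b ∨ b = 1/3 ∨ 1/3 = 1/3
¬(b ∨ b) = ¬1/3 = 0
¬¬(b ∨ b) = ¬0 = 1
¬¬¬(b ∨ b) = ¬1 = 0
(b ∨ b) → ¬¬¬(b ∨ b) = 1/3 → 0 = 0
This gives 0, which is below 2/3.

No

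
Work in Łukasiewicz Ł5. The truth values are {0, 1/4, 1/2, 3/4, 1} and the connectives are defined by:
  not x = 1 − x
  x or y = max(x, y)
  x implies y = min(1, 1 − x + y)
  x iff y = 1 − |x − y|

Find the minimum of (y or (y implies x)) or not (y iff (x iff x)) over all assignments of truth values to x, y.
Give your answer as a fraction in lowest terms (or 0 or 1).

1/2

Take x = 0, y = 1/2:
y implies x = 1/2 implies 0 = 1/2
y or (y implies x) = 1/2 or 1/2 = 1/2
x iff x = 0 iff 0 = 1
y iff (x iff x) = 1/2 iff 1 = 1/2
not (y iff (x iff x)) = not 1/2 = 1/2
(y or (y implies x)) or not (y iff (x iff x)) = 1/2 or 1/2 = 1/2
No assignment yields a value below 1/2, so this is the minimum.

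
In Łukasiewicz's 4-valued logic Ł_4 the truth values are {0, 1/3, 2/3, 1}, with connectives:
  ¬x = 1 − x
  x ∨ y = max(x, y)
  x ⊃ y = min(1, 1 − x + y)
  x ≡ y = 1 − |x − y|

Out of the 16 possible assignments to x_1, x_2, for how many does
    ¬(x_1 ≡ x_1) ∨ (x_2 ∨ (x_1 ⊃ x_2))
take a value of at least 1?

10

x_1 = 0, x_2 = 0 ↦ 1  ≥
x_1 = 0, x_2 = 1/3 ↦ 1  ≥
x_1 = 0, x_2 = 2/3 ↦ 1  ≥
x_1 = 0, x_2 = 1 ↦ 1  ≥
x_1 = 1/3, x_2 = 0 ↦ 2/3  <
x_1 = 1/3, x_2 = 1/3 ↦ 1  ≥
x_1 = 1/3, x_2 = 2/3 ↦ 1  ≥
x_1 = 1/3, x_2 = 1 ↦ 1  ≥
x_1 = 2/3, x_2 = 0 ↦ 1/3  <
x_1 = 2/3, x_2 = 1/3 ↦ 2/3  <
x_1 = 2/3, x_2 = 2/3 ↦ 1  ≥
x_1 = 2/3, x_2 = 1 ↦ 1  ≥
x_1 = 1, x_2 = 0 ↦ 0  <
x_1 = 1, x_2 = 1/3 ↦ 1/3  <
x_1 = 1, x_2 = 2/3 ↦ 2/3  <
x_1 = 1, x_2 = 1 ↦ 1  ≥
So 10 of the 16 assignments meet the threshold.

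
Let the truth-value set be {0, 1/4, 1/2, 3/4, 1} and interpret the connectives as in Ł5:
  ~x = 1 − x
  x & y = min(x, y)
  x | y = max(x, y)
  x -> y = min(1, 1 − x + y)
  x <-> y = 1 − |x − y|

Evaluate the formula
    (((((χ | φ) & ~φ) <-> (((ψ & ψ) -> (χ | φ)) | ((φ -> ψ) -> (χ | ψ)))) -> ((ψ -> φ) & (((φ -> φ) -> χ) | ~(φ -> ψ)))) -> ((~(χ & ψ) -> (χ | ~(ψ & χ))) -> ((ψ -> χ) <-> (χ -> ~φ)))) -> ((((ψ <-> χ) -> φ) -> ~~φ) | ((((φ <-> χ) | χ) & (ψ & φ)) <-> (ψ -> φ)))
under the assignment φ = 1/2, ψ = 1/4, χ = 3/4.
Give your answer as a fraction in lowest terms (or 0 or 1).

χ | φ = 3/4 | 1/2 = 3/4
~φ = ~1/2 = 1/2
(χ | φ) & ~φ = 3/4 & 1/2 = 1/2
ψ & ψ = 1/4 & 1/4 = 1/4
χ | φ = 3/4 | 1/2 = 3/4
(ψ & ψ) -> (χ | φ) = 1/4 -> 3/4 = 1
φ -> ψ = 1/2 -> 1/4 = 3/4
χ | ψ = 3/4 | 1/4 = 3/4
(φ -> ψ) -> (χ | ψ) = 3/4 -> 3/4 = 1
((ψ & ψ) -> (χ | φ)) | ((φ -> ψ) -> (χ | ψ)) = 1 | 1 = 1
((χ | φ) & ~φ) <-> (((ψ & ψ) -> (χ | φ)) | ((φ -> ψ) -> (χ | ψ))) = 1/2 <-> 1 = 1/2
ψ -> φ = 1/4 -> 1/2 = 1
φ -> φ = 1/2 -> 1/2 = 1
(φ -> φ) -> χ = 1 -> 3/4 = 3/4
φ -> ψ = 1/2 -> 1/4 = 3/4
~(φ -> ψ) = ~3/4 = 1/4
((φ -> φ) -> χ) | ~(φ -> ψ) = 3/4 | 1/4 = 3/4
(ψ -> φ) & (((φ -> φ) -> χ) | ~(φ -> ψ)) = 1 & 3/4 = 3/4
(((χ | φ) & ~φ) <-> (((ψ & ψ) -> (χ | φ)) | ((φ -> ψ) -> (χ | ψ)))) -> ((ψ -> φ) & (((φ -> φ) -> χ) | ~(φ -> ψ))) = 1/2 -> 3/4 = 1
χ & ψ = 3/4 & 1/4 = 1/4
~(χ & ψ) = ~1/4 = 3/4
ψ & χ = 1/4 & 3/4 = 1/4
~(ψ & χ) = ~1/4 = 3/4
χ | ~(ψ & χ) = 3/4 | 3/4 = 3/4
~(χ & ψ) -> (χ | ~(ψ & χ)) = 3/4 -> 3/4 = 1
ψ -> χ = 1/4 -> 3/4 = 1
~φ = ~1/2 = 1/2
χ -> ~φ = 3/4 -> 1/2 = 3/4
(ψ -> χ) <-> (χ -> ~φ) = 1 <-> 3/4 = 3/4
(~(χ & ψ) -> (χ | ~(ψ & χ))) -> ((ψ -> χ) <-> (χ -> ~φ)) = 1 -> 3/4 = 3/4
((((χ | φ) & ~φ) <-> (((ψ & ψ) -> (χ | φ)) | ((φ -> ψ) -> (χ | ψ)))) -> ((ψ -> φ) & (((φ -> φ) -> χ) | ~(φ -> ψ)))) -> ((~(χ & ψ) -> (χ | ~(ψ & χ))) -> ((ψ -> χ) <-> (χ -> ~φ))) = 1 -> 3/4 = 3/4
ψ <-> χ = 1/4 <-> 3/4 = 1/2
(ψ <-> χ) -> φ = 1/2 -> 1/2 = 1
~φ = ~1/2 = 1/2
~~φ = ~1/2 = 1/2
((ψ <-> χ) -> φ) -> ~~φ = 1 -> 1/2 = 1/2
φ <-> χ = 1/2 <-> 3/4 = 3/4
(φ <-> χ) | χ = 3/4 | 3/4 = 3/4
ψ & φ = 1/4 & 1/2 = 1/4
((φ <-> χ) | χ) & (ψ & φ) = 3/4 & 1/4 = 1/4
ψ -> φ = 1/4 -> 1/2 = 1
(((φ <-> χ) | χ) & (ψ & φ)) <-> (ψ -> φ) = 1/4 <-> 1 = 1/4
(((ψ <-> χ) -> φ) -> ~~φ) | ((((φ <-> χ) | χ) & (ψ & φ)) <-> (ψ -> φ)) = 1/2 | 1/4 = 1/2
(((((χ | φ) & ~φ) <-> (((ψ & ψ) -> (χ | φ)) | ((φ -> ψ) -> (χ | ψ)))) -> ((ψ -> φ) & (((φ -> φ) -> χ) | ~(φ -> ψ)))) -> ((~(χ & ψ) -> (χ | ~(ψ & χ))) -> ((ψ -> χ) <-> (χ -> ~φ)))) -> ((((ψ <-> χ) -> φ) -> ~~φ) | ((((φ <-> χ) | χ) & (ψ & φ)) <-> (ψ -> φ))) = 3/4 -> 1/2 = 3/4

3/4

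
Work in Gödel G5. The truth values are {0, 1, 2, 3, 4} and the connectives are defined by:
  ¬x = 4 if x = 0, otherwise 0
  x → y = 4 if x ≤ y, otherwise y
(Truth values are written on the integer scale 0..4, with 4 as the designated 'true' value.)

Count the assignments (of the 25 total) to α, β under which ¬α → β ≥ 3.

22

value 4: 21 assignments (counts)
value 3: 1 assignment (counts)
value 2: 1 assignment
value 1: 1 assignment
value 0: 1 assignment
So 22 of the 25 assignments meet the threshold.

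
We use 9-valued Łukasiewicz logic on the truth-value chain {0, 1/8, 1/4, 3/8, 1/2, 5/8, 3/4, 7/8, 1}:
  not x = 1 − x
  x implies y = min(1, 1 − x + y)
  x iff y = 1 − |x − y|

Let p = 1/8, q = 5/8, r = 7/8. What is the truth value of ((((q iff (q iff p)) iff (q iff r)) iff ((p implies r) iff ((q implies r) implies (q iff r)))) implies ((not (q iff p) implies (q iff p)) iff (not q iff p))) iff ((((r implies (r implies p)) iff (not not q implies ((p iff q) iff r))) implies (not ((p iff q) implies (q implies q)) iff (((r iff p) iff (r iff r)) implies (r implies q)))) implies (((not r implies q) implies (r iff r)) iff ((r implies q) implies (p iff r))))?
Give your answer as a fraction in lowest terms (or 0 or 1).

q iff p = 5/8 iff 1/8 = 1/2
q iff (q iff p) = 5/8 iff 1/2 = 7/8
q iff r = 5/8 iff 7/8 = 3/4
(q iff (q iff p)) iff (q iff r) = 7/8 iff 3/4 = 7/8
p implies r = 1/8 implies 7/8 = 1
q implies r = 5/8 implies 7/8 = 1
q iff r = 5/8 iff 7/8 = 3/4
(q implies r) implies (q iff r) = 1 implies 3/4 = 3/4
(p implies r) iff ((q implies r) implies (q iff r)) = 1 iff 3/4 = 3/4
((q iff (q iff p)) iff (q iff r)) iff ((p implies r) iff ((q implies r) implies (q iff r))) = 7/8 iff 3/4 = 7/8
q iff p = 5/8 iff 1/8 = 1/2
not (q iff p) = not 1/2 = 1/2
q iff p = 5/8 iff 1/8 = 1/2
not (q iff p) implies (q iff p) = 1/2 implies 1/2 = 1
not q = not 5/8 = 3/8
not q iff p = 3/8 iff 1/8 = 3/4
(not (q iff p) implies (q iff p)) iff (not q iff p) = 1 iff 3/4 = 3/4
(((q iff (q iff p)) iff (q iff r)) iff ((p implies r) iff ((q implies r) implies (q iff r)))) implies ((not (q iff p) implies (q iff p)) iff (not q iff p)) = 7/8 implies 3/4 = 7/8
r implies p = 7/8 implies 1/8 = 1/4
r implies (r implies p) = 7/8 implies 1/4 = 3/8
not q = not 5/8 = 3/8
not not q = not 3/8 = 5/8
p iff q = 1/8 iff 5/8 = 1/2
(p iff q) iff r = 1/2 iff 7/8 = 5/8
not not q implies ((p iff q) iff r) = 5/8 implies 5/8 = 1
(r implies (r implies p)) iff (not not q implies ((p iff q) iff r)) = 3/8 iff 1 = 3/8
p iff q = 1/8 iff 5/8 = 1/2
q implies q = 5/8 implies 5/8 = 1
(p iff q) implies (q implies q) = 1/2 implies 1 = 1
not ((p iff q) implies (q implies q)) = not 1 = 0
r iff p = 7/8 iff 1/8 = 1/4
r iff r = 7/8 iff 7/8 = 1
(r iff p) iff (r iff r) = 1/4 iff 1 = 1/4
r implies q = 7/8 implies 5/8 = 3/4
((r iff p) iff (r iff r)) implies (r implies q) = 1/4 implies 3/4 = 1
not ((p iff q) implies (q implies q)) iff (((r iff p) iff (r iff r)) implies (r implies q)) = 0 iff 1 = 0
((r implies (r implies p)) iff (not not q implies ((p iff q) iff r))) implies (not ((p iff q) implies (q implies q)) iff (((r iff p) iff (r iff r)) implies (r implies q))) = 3/8 implies 0 = 5/8
not r = not 7/8 = 1/8
not r implies q = 1/8 implies 5/8 = 1
r iff r = 7/8 iff 7/8 = 1
(not r implies q) implies (r iff r) = 1 implies 1 = 1
r implies q = 7/8 implies 5/8 = 3/4
p iff r = 1/8 iff 7/8 = 1/4
(r implies q) implies (p iff r) = 3/4 implies 1/4 = 1/2
((not r implies q) implies (r iff r)) iff ((r implies q) implies (p iff r)) = 1 iff 1/2 = 1/2
(((r implies (r implies p)) iff (not not q implies ((p iff q) iff r))) implies (not ((p iff q) implies (q implies q)) iff (((r iff p) iff (r iff r)) implies (r implies q)))) implies (((not r implies q) implies (r iff r)) iff ((r implies q) implies (p iff r))) = 5/8 implies 1/2 = 7/8
((((q iff (q iff p)) iff (q iff r)) iff ((p implies r) iff ((q implies r) implies (q iff r)))) implies ((not (q iff p) implies (q iff p)) iff (not q iff p))) iff ((((r implies (r implies p)) iff (not not q implies ((p iff q) iff r))) implies (not ((p iff q) implies (q implies q)) iff (((r iff p) iff (r iff r)) implies (r implies q)))) implies (((not r implies q) implies (r iff r)) iff ((r implies q) implies (p iff r)))) = 7/8 iff 7/8 = 1

1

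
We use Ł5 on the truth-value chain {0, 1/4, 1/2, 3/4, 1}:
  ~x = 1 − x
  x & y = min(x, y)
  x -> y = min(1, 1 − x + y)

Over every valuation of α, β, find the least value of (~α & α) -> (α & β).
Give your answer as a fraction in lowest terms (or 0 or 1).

Take α = 1/2, β = 0:
~α = ~1/2 = 1/2
~α & α = 1/2 & 1/2 = 1/2
α & β = 1/2 & 0 = 0
(~α & α) -> (α & β) = 1/2 -> 0 = 1/2
No assignment yields a value below 1/2, so this is the minimum.

1/2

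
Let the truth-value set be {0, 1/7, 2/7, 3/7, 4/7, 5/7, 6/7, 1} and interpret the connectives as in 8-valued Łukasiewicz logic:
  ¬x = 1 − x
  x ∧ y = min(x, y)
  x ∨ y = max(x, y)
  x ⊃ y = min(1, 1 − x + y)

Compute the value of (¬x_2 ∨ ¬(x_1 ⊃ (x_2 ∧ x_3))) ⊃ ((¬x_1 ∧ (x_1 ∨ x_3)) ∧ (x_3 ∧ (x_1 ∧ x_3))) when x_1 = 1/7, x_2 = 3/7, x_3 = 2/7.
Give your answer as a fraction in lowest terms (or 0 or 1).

4/7

¬x_2 = ¬3/7 = 4/7
x_2 ∧ x_3 = 3/7 ∧ 2/7 = 2/7
x_1 ⊃ (x_2 ∧ x_3) = 1/7 ⊃ 2/7 = 1
¬(x_1 ⊃ (x_2 ∧ x_3)) = ¬1 = 0
¬x_2 ∨ ¬(x_1 ⊃ (x_2 ∧ x_3)) = 4/7 ∨ 0 = 4/7
¬x_1 = ¬1/7 = 6/7
x_1 ∨ x_3 = 1/7 ∨ 2/7 = 2/7
¬x_1 ∧ (x_1 ∨ x_3) = 6/7 ∧ 2/7 = 2/7
x_1 ∧ x_3 = 1/7 ∧ 2/7 = 1/7
x_3 ∧ (x_1 ∧ x_3) = 2/7 ∧ 1/7 = 1/7
(¬x_1 ∧ (x_1 ∨ x_3)) ∧ (x_3 ∧ (x_1 ∧ x_3)) = 2/7 ∧ 1/7 = 1/7
(¬x_2 ∨ ¬(x_1 ⊃ (x_2 ∧ x_3))) ⊃ ((¬x_1 ∧ (x_1 ∨ x_3)) ∧ (x_3 ∧ (x_1 ∧ x_3))) = 4/7 ⊃ 1/7 = 4/7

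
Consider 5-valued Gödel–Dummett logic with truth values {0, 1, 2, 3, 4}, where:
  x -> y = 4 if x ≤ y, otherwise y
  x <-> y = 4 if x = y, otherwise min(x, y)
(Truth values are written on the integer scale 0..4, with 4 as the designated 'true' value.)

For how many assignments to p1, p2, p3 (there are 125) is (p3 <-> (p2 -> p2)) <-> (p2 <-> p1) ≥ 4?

25

value 4: 25 assignments (counts)
value 3: 7 assignments
value 2: 15 assignments
value 1: 29 assignments
value 0: 49 assignments
So 25 of the 125 assignments meet the threshold.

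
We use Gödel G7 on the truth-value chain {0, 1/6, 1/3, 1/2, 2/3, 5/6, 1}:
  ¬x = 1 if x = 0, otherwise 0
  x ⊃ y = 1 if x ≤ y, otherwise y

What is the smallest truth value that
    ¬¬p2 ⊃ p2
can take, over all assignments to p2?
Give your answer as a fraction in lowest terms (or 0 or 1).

Take p2 = 1/6:
¬p2 = ¬1/6 = 0
¬¬p2 = ¬0 = 1
¬¬p2 ⊃ p2 = 1 ⊃ 1/6 = 1/6
No assignment yields a value below 1/6, so this is the minimum.

1/6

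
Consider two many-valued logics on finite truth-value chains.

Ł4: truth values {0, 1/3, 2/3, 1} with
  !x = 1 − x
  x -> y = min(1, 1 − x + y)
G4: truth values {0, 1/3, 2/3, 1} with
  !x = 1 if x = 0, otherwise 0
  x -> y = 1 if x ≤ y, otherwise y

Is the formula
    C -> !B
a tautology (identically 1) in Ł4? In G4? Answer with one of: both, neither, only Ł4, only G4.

neither

In Ł4: at B = 1/3, C = 1 the value is 2/3 — not a tautology.
In G4: at B = 1/3, C = 1/3 the value is 0 — not a tautology.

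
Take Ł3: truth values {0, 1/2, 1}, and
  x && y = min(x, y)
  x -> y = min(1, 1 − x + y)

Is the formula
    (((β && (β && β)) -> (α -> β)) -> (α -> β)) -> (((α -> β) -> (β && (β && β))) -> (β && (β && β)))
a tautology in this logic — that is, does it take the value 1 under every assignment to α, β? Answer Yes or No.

Yes

α = 0, β = 0 ↦ 1
α = 0, β = 1/2 ↦ 1
α = 0, β = 1 ↦ 1
α = 1/2, β = 0 ↦ 1
α = 1/2, β = 1/2 ↦ 1
α = 1/2, β = 1 ↦ 1
α = 1, β = 0 ↦ 1
α = 1, β = 1/2 ↦ 1
α = 1, β = 1 ↦ 1
Every assignment gives a value ≥ 1.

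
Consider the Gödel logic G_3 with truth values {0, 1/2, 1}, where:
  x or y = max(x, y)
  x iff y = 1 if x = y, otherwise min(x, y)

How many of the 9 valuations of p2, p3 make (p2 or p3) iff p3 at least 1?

p2 = 0, p3 = 0 ↦ 1  ≥
p2 = 0, p3 = 1/2 ↦ 1  ≥
p2 = 0, p3 = 1 ↦ 1  ≥
p2 = 1/2, p3 = 0 ↦ 0  <
p2 = 1/2, p3 = 1/2 ↦ 1  ≥
p2 = 1/2, p3 = 1 ↦ 1  ≥
p2 = 1, p3 = 0 ↦ 0  <
p2 = 1, p3 = 1/2 ↦ 1/2  <
p2 = 1, p3 = 1 ↦ 1  ≥
So 6 of the 9 assignments meet the threshold.

6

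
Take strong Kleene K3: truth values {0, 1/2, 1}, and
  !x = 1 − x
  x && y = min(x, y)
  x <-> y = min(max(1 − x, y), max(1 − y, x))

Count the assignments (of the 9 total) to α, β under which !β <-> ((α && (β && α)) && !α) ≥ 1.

α = 0, β = 0 ↦ 0  <
α = 0, β = 1/2 ↦ 1/2  <
α = 0, β = 1 ↦ 1  ≥
α = 1/2, β = 0 ↦ 0  <
α = 1/2, β = 1/2 ↦ 1/2  <
α = 1/2, β = 1 ↦ 1/2  <
α = 1, β = 0 ↦ 0  <
α = 1, β = 1/2 ↦ 1/2  <
α = 1, β = 1 ↦ 1  ≥
So 2 of the 9 assignments meet the threshold.

2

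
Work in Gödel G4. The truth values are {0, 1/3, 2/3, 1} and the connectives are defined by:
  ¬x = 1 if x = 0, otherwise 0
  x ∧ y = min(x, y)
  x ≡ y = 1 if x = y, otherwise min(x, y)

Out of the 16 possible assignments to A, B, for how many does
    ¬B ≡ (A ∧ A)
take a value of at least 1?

A = 0, B = 0 ↦ 0  <
A = 0, B = 1/3 ↦ 1  ≥
A = 0, B = 2/3 ↦ 1  ≥
A = 0, B = 1 ↦ 1  ≥
A = 1/3, B = 0 ↦ 1/3  <
A = 1/3, B = 1/3 ↦ 0  <
A = 1/3, B = 2/3 ↦ 0  <
A = 1/3, B = 1 ↦ 0  <
A = 2/3, B = 0 ↦ 2/3  <
A = 2/3, B = 1/3 ↦ 0  <
A = 2/3, B = 2/3 ↦ 0  <
A = 2/3, B = 1 ↦ 0  <
A = 1, B = 0 ↦ 1  ≥
A = 1, B = 1/3 ↦ 0  <
A = 1, B = 2/3 ↦ 0  <
A = 1, B = 1 ↦ 0  <
So 4 of the 16 assignments meet the threshold.

4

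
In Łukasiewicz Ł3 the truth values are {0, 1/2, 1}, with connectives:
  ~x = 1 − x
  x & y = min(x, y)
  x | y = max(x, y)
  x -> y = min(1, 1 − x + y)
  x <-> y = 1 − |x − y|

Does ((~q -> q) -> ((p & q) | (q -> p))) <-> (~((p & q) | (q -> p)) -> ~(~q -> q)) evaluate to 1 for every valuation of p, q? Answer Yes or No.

p = 0, q = 0 ↦ 1
p = 0, q = 1/2 ↦ 1
p = 0, q = 1 ↦ 1
p = 1/2, q = 0 ↦ 1
p = 1/2, q = 1/2 ↦ 1
p = 1/2, q = 1 ↦ 1
p = 1, q = 0 ↦ 1
p = 1, q = 1/2 ↦ 1
p = 1, q = 1 ↦ 1
Every assignment gives a value ≥ 1.

Yes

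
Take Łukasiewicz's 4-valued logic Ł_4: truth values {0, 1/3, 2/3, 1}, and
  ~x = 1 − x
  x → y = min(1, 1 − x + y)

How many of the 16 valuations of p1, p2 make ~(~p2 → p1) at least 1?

1

p1 = 0, p2 = 0 ↦ 1  ≥
p1 = 0, p2 = 1/3 ↦ 2/3  <
p1 = 0, p2 = 2/3 ↦ 1/3  <
p1 = 0, p2 = 1 ↦ 0  <
p1 = 1/3, p2 = 0 ↦ 2/3  <
p1 = 1/3, p2 = 1/3 ↦ 1/3  <
p1 = 1/3, p2 = 2/3 ↦ 0  <
p1 = 1/3, p2 = 1 ↦ 0  <
p1 = 2/3, p2 = 0 ↦ 1/3  <
p1 = 2/3, p2 = 1/3 ↦ 0  <
p1 = 2/3, p2 = 2/3 ↦ 0  <
p1 = 2/3, p2 = 1 ↦ 0  <
p1 = 1, p2 = 0 ↦ 0  <
p1 = 1, p2 = 1/3 ↦ 0  <
p1 = 1, p2 = 2/3 ↦ 0  <
p1 = 1, p2 = 1 ↦ 0  <
So 1 of the 16 assignments meets the threshold.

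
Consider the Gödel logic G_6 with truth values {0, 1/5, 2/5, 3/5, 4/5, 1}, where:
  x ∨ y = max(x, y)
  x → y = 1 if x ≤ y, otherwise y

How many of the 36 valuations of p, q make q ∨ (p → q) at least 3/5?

value 1: 21 assignments (counts)
value 4/5: 1 assignment (counts)
value 3/5: 2 assignments (counts)
value 2/5: 3 assignments
value 1/5: 4 assignments
value 0: 5 assignments
So 24 of the 36 assignments meet the threshold.

24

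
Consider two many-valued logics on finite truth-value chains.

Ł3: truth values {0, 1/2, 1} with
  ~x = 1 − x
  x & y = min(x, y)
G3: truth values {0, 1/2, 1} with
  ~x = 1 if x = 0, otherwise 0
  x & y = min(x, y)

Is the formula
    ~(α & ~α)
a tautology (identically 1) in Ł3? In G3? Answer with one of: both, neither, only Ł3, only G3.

In Ł3: at α = 1/2 the value is 1/2 — not a tautology.
In G3: every assignment gives 1 — tautology.

only G3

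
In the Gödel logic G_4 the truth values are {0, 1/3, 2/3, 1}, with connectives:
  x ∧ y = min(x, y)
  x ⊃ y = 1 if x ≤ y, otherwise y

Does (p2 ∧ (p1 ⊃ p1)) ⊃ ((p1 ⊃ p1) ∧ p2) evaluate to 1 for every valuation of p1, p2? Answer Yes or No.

Yes

p1 = 0, p2 = 0 ↦ 1
p1 = 0, p2 = 1/3 ↦ 1
p1 = 0, p2 = 2/3 ↦ 1
p1 = 0, p2 = 1 ↦ 1
p1 = 1/3, p2 = 0 ↦ 1
p1 = 1/3, p2 = 1/3 ↦ 1
p1 = 1/3, p2 = 2/3 ↦ 1
p1 = 1/3, p2 = 1 ↦ 1
p1 = 2/3, p2 = 0 ↦ 1
p1 = 2/3, p2 = 1/3 ↦ 1
p1 = 2/3, p2 = 2/3 ↦ 1
p1 = 2/3, p2 = 1 ↦ 1
p1 = 1, p2 = 0 ↦ 1
p1 = 1, p2 = 1/3 ↦ 1
p1 = 1, p2 = 2/3 ↦ 1
p1 = 1, p2 = 1 ↦ 1
Every assignment gives a value ≥ 1.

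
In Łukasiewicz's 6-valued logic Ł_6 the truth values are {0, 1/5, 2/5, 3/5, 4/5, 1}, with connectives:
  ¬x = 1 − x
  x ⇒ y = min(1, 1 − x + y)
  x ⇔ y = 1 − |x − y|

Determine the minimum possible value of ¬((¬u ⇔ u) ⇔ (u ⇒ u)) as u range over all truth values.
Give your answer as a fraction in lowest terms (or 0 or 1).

Take u = 2/5:
¬u = ¬2/5 = 3/5
¬u ⇔ u = 3/5 ⇔ 2/5 = 4/5
u ⇒ u = 2/5 ⇒ 2/5 = 1
(¬u ⇔ u) ⇔ (u ⇒ u) = 4/5 ⇔ 1 = 4/5
¬((¬u ⇔ u) ⇔ (u ⇒ u)) = ¬4/5 = 1/5
No assignment yields a value below 1/5, so this is the minimum.

1/5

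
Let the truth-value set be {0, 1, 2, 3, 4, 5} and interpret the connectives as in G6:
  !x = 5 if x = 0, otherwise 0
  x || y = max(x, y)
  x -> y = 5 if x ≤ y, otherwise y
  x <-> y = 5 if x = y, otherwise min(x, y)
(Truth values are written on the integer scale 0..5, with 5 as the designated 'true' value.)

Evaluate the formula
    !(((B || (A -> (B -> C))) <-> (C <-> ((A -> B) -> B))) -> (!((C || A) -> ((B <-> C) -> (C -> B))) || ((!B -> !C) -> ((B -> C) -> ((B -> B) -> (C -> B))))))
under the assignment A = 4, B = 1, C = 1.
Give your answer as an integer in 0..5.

B -> C = 1 -> 1 = 5
A -> (B -> C) = 4 -> 5 = 5
B || (A -> (B -> C)) = 1 || 5 = 5
A -> B = 4 -> 1 = 1
(A -> B) -> B = 1 -> 1 = 5
C <-> ((A -> B) -> B) = 1 <-> 5 = 1
(B || (A -> (B -> C))) <-> (C <-> ((A -> B) -> B)) = 5 <-> 1 = 1
C || A = 1 || 4 = 4
B <-> C = 1 <-> 1 = 5
C -> B = 1 -> 1 = 5
(B <-> C) -> (C -> B) = 5 -> 5 = 5
(C || A) -> ((B <-> C) -> (C -> B)) = 4 -> 5 = 5
!((C || A) -> ((B <-> C) -> (C -> B))) = !5 = 0
!B = !1 = 0
!C = !1 = 0
!B -> !C = 0 -> 0 = 5
B -> C = 1 -> 1 = 5
B -> B = 1 -> 1 = 5
C -> B = 1 -> 1 = 5
(B -> B) -> (C -> B) = 5 -> 5 = 5
(B -> C) -> ((B -> B) -> (C -> B)) = 5 -> 5 = 5
(!B -> !C) -> ((B -> C) -> ((B -> B) -> (C -> B))) = 5 -> 5 = 5
!((C || A) -> ((B <-> C) -> (C -> B))) || ((!B -> !C) -> ((B -> C) -> ((B -> B) -> (C -> B)))) = 0 || 5 = 5
((B || (A -> (B -> C))) <-> (C <-> ((A -> B) -> B))) -> (!((C || A) -> ((B <-> C) -> (C -> B))) || ((!B -> !C) -> ((B -> C) -> ((B -> B) -> (C -> B))))) = 1 -> 5 = 5
!(((B || (A -> (B -> C))) <-> (C <-> ((A -> B) -> B))) -> (!((C || A) -> ((B <-> C) -> (C -> B))) || ((!B -> !C) -> ((B -> C) -> ((B -> B) -> (C -> B)))))) = !5 = 0

0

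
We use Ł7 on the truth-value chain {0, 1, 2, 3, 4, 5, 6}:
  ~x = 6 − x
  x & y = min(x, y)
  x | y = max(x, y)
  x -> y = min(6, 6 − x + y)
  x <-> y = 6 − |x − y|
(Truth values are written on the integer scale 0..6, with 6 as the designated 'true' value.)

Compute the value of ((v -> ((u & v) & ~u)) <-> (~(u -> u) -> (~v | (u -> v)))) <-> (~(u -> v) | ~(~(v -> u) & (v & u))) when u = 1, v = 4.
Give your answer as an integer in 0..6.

4

u & v = 1 & 4 = 1
~u = ~1 = 5
(u & v) & ~u = 1 & 5 = 1
v -> ((u & v) & ~u) = 4 -> 1 = 3
u -> u = 1 -> 1 = 6
~(u -> u) = ~6 = 0
~v = ~4 = 2
u -> v = 1 -> 4 = 6
~v | (u -> v) = 2 | 6 = 6
~(u -> u) -> (~v | (u -> v)) = 0 -> 6 = 6
(v -> ((u & v) & ~u)) <-> (~(u -> u) -> (~v | (u -> v))) = 3 <-> 6 = 3
u -> v = 1 -> 4 = 6
~(u -> v) = ~6 = 0
v -> u = 4 -> 1 = 3
~(v -> u) = ~3 = 3
v & u = 4 & 1 = 1
~(v -> u) & (v & u) = 3 & 1 = 1
~(~(v -> u) & (v & u)) = ~1 = 5
~(u -> v) | ~(~(v -> u) & (v & u)) = 0 | 5 = 5
((v -> ((u & v) & ~u)) <-> (~(u -> u) -> (~v | (u -> v)))) <-> (~(u -> v) | ~(~(v -> u) & (v & u))) = 3 <-> 5 = 4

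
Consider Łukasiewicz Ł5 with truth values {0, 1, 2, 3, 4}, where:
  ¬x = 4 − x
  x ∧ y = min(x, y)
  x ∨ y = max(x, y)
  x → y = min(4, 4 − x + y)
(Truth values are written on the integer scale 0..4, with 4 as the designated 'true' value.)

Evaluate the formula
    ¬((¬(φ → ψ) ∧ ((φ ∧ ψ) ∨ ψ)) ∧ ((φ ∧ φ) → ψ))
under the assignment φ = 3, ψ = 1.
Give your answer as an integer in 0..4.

φ → ψ = 3 → 1 = 2
¬(φ → ψ) = ¬2 = 2
φ ∧ ψ = 3 ∧ 1 = 1
(φ ∧ ψ) ∨ ψ = 1 ∨ 1 = 1
¬(φ → ψ) ∧ ((φ ∧ ψ) ∨ ψ) = 2 ∧ 1 = 1
φ ∧ φ = 3 ∧ 3 = 3
(φ ∧ φ) → ψ = 3 → 1 = 2
(¬(φ → ψ) ∧ ((φ ∧ ψ) ∨ ψ)) ∧ ((φ ∧ φ) → ψ) = 1 ∧ 2 = 1
¬((¬(φ → ψ) ∧ ((φ ∧ ψ) ∨ ψ)) ∧ ((φ ∧ φ) → ψ)) = ¬1 = 3

3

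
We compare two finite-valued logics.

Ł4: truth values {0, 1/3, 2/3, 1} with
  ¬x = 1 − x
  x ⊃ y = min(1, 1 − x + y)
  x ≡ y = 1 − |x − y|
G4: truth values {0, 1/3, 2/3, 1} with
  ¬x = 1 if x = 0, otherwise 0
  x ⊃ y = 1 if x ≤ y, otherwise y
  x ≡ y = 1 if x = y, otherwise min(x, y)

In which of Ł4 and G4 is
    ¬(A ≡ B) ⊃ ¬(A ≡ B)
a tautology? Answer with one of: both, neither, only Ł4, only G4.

In Ł4: every assignment gives 1 — tautology.
In G4: every assignment gives 1 — tautology.

both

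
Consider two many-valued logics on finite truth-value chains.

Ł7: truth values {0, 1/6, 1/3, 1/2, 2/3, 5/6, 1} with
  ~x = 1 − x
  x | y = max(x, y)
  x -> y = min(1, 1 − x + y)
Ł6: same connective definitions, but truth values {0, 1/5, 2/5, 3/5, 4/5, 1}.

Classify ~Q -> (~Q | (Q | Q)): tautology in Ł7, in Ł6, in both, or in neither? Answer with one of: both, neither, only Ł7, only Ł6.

In Ł7: every assignment gives 1 — tautology.
In Ł6: every assignment gives 1 — tautology.

both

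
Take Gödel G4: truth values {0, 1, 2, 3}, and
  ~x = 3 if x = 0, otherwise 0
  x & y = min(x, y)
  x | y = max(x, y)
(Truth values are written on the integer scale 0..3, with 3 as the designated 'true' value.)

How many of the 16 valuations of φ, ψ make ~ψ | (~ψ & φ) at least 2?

4

φ = 0, ψ = 0 ↦ 3  ≥
φ = 0, ψ = 1 ↦ 0  <
φ = 0, ψ = 2 ↦ 0  <
φ = 0, ψ = 3 ↦ 0  <
φ = 1, ψ = 0 ↦ 3  ≥
φ = 1, ψ = 1 ↦ 0  <
φ = 1, ψ = 2 ↦ 0  <
φ = 1, ψ = 3 ↦ 0  <
φ = 2, ψ = 0 ↦ 3  ≥
φ = 2, ψ = 1 ↦ 0  <
φ = 2, ψ = 2 ↦ 0  <
φ = 2, ψ = 3 ↦ 0  <
φ = 3, ψ = 0 ↦ 3  ≥
φ = 3, ψ = 1 ↦ 0  <
φ = 3, ψ = 2 ↦ 0  <
φ = 3, ψ = 3 ↦ 0  <
So 4 of the 16 assignments meet the threshold.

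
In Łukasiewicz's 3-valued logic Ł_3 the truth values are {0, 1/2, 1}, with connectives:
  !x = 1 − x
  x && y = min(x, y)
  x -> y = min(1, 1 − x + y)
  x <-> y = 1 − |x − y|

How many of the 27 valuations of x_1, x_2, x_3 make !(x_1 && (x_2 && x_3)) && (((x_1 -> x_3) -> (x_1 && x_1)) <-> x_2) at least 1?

value 1: 5 assignments (counts)
value 1/2: 14 assignments
value 0: 8 assignments
So 5 of the 27 assignments meet the threshold.

5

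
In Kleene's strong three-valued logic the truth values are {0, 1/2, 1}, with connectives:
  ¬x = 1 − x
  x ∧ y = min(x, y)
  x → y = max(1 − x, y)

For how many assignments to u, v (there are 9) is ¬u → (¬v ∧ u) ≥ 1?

u = 0, v = 0 ↦ 0  <
u = 0, v = 1/2 ↦ 0  <
u = 0, v = 1 ↦ 0  <
u = 1/2, v = 0 ↦ 1/2  <
u = 1/2, v = 1/2 ↦ 1/2  <
u = 1/2, v = 1 ↦ 1/2  <
u = 1, v = 0 ↦ 1  ≥
u = 1, v = 1/2 ↦ 1  ≥
u = 1, v = 1 ↦ 1  ≥
So 3 of the 9 assignments meet the threshold.

3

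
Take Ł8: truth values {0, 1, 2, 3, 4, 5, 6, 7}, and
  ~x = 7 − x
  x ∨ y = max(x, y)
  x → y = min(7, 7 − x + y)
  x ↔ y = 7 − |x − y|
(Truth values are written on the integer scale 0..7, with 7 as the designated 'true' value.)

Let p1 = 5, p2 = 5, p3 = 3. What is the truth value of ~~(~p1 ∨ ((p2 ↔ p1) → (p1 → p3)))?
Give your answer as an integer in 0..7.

5

~p1 = ~5 = 2
p2 ↔ p1 = 5 ↔ 5 = 7
p1 → p3 = 5 → 3 = 5
(p2 ↔ p1) → (p1 → p3) = 7 → 5 = 5
~p1 ∨ ((p2 ↔ p1) → (p1 → p3)) = 2 ∨ 5 = 5
~(~p1 ∨ ((p2 ↔ p1) → (p1 → p3))) = ~5 = 2
~~(~p1 ∨ ((p2 ↔ p1) → (p1 → p3))) = ~2 = 5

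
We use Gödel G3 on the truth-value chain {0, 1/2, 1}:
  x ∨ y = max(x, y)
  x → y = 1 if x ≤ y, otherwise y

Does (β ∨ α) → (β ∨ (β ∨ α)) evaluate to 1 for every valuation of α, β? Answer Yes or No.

Yes

α = 0, β = 0 ↦ 1
α = 0, β = 1/2 ↦ 1
α = 0, β = 1 ↦ 1
α = 1/2, β = 0 ↦ 1
α = 1/2, β = 1/2 ↦ 1
α = 1/2, β = 1 ↦ 1
α = 1, β = 0 ↦ 1
α = 1, β = 1/2 ↦ 1
α = 1, β = 1 ↦ 1
Every assignment gives a value ≥ 1.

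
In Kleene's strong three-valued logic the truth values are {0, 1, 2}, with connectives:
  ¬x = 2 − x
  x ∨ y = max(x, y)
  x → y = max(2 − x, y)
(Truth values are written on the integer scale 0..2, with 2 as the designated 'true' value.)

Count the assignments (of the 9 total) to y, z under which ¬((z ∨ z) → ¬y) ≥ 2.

y = 0, z = 0 ↦ 0  <
y = 0, z = 1 ↦ 0  <
y = 0, z = 2 ↦ 0  <
y = 1, z = 0 ↦ 0  <
y = 1, z = 1 ↦ 1  <
y = 1, z = 2 ↦ 1  <
y = 2, z = 0 ↦ 0  <
y = 2, z = 1 ↦ 1  <
y = 2, z = 2 ↦ 2  ≥
So 1 of the 9 assignments meets the threshold.

1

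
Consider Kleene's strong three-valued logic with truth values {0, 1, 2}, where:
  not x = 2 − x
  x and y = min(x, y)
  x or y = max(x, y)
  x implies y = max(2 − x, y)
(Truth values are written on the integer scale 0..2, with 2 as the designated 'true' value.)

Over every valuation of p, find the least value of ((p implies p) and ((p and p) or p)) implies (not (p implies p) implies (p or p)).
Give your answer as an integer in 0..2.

1

Take p = 1:
p implies p = 1 implies 1 = 1
p and p = 1 and 1 = 1
(p and p) or p = 1 or 1 = 1
(p implies p) and ((p and p) or p) = 1 and 1 = 1
p implies p = 1 implies 1 = 1
not (p implies p) = not 1 = 1
p or p = 1 or 1 = 1
not (p implies p) implies (p or p) = 1 implies 1 = 1
((p implies p) and ((p and p) or p)) implies (not (p implies p) implies (p or p)) = 1 implies 1 = 1
No assignment yields a value below 1, so this is the minimum.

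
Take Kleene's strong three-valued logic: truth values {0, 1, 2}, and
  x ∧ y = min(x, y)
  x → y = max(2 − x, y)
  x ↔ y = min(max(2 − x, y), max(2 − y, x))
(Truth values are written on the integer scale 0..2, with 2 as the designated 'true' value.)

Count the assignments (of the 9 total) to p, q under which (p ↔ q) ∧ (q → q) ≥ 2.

2

p = 0, q = 0 ↦ 2  ≥
p = 0, q = 1 ↦ 1  <
p = 0, q = 2 ↦ 0  <
p = 1, q = 0 ↦ 1  <
p = 1, q = 1 ↦ 1  <
p = 1, q = 2 ↦ 1  <
p = 2, q = 0 ↦ 0  <
p = 2, q = 1 ↦ 1  <
p = 2, q = 2 ↦ 2  ≥
So 2 of the 9 assignments meet the threshold.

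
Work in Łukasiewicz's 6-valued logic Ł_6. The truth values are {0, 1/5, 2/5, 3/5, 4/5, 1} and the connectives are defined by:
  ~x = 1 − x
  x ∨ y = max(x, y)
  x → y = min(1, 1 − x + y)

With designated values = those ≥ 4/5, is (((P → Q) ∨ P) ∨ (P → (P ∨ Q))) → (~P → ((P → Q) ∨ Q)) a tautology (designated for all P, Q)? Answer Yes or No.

At P = 2/5, Q = 0, for instance:
P → Q = 2/5 → 0 = 3/5
(P → Q) ∨ P = 3/5 ∨ 2/5 = 3/5
P ∨ Q = 2/5 ∨ 0 = 2/5
P → (P ∨ Q) = 2/5 → 2/5 = 1
((P → Q) ∨ P) ∨ (P → (P ∨ Q)) = 3/5 ∨ 1 = 1
~P = ~2/5 = 3/5
P → Q = 2/5 → 0 = 3/5
(P → Q) ∨ Q = 3/5 ∨ 0 = 3/5
~P → ((P → Q) ∨ Q) = 3/5 → 3/5 = 1
(((P → Q) ∨ P) ∨ (P → (P ∨ Q))) → (~P → ((P → Q) ∨ Q)) = 1 → 1 = 1
and checking the remaining 35 assignments likewise gives ≥ 4/5 in every case.

Yes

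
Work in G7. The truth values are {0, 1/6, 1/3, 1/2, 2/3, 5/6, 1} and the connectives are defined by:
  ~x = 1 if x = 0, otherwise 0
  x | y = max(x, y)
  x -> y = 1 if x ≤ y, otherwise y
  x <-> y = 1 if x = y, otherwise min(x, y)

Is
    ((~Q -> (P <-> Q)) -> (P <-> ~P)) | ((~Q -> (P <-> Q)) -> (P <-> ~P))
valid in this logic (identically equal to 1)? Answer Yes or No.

Counterexample: take P = 0, Q = 0.
~Q = ~0 = 1
P <-> Q = 0 <-> 0 = 1
~Q -> (P <-> Q) = 1 -> 1 = 1
~P = ~0 = 1
P <-> ~P = 0 <-> 1 = 0
(~Q -> (P <-> Q)) -> (P <-> ~P) = 1 -> 0 = 0
~Q = ~0 = 1
P <-> Q = 0 <-> 0 = 1
~Q -> (P <-> Q) = 1 -> 1 = 1
~P = ~0 = 1
P <-> ~P = 0 <-> 1 = 0
(~Q -> (P <-> Q)) -> (P <-> ~P) = 1 -> 0 = 0
((~Q -> (P <-> Q)) -> (P <-> ~P)) | ((~Q -> (P <-> Q)) -> (P <-> ~P)) = 0 | 0 = 0
This gives 0 ≠ 1.

No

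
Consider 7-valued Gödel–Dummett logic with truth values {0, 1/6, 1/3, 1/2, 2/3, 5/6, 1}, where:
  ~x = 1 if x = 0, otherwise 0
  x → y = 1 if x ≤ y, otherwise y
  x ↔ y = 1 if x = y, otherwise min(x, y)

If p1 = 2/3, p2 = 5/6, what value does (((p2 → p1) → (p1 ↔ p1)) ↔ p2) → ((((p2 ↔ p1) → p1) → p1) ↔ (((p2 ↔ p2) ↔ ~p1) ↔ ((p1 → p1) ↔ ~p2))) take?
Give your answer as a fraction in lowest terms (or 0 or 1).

p2 → p1 = 5/6 → 2/3 = 2/3
p1 ↔ p1 = 2/3 ↔ 2/3 = 1
(p2 → p1) → (p1 ↔ p1) = 2/3 → 1 = 1
((p2 → p1) → (p1 ↔ p1)) ↔ p2 = 1 ↔ 5/6 = 5/6
p2 ↔ p1 = 5/6 ↔ 2/3 = 2/3
(p2 ↔ p1) → p1 = 2/3 → 2/3 = 1
((p2 ↔ p1) → p1) → p1 = 1 → 2/3 = 2/3
p2 ↔ p2 = 5/6 ↔ 5/6 = 1
~p1 = ~2/3 = 0
(p2 ↔ p2) ↔ ~p1 = 1 ↔ 0 = 0
p1 → p1 = 2/3 → 2/3 = 1
~p2 = ~5/6 = 0
(p1 → p1) ↔ ~p2 = 1 ↔ 0 = 0
((p2 ↔ p2) ↔ ~p1) ↔ ((p1 → p1) ↔ ~p2) = 0 ↔ 0 = 1
(((p2 ↔ p1) → p1) → p1) ↔ (((p2 ↔ p2) ↔ ~p1) ↔ ((p1 → p1) ↔ ~p2)) = 2/3 ↔ 1 = 2/3
(((p2 → p1) → (p1 ↔ p1)) ↔ p2) → ((((p2 ↔ p1) → p1) → p1) ↔ (((p2 ↔ p2) ↔ ~p1) ↔ ((p1 → p1) ↔ ~p2))) = 5/6 → 2/3 = 2/3

2/3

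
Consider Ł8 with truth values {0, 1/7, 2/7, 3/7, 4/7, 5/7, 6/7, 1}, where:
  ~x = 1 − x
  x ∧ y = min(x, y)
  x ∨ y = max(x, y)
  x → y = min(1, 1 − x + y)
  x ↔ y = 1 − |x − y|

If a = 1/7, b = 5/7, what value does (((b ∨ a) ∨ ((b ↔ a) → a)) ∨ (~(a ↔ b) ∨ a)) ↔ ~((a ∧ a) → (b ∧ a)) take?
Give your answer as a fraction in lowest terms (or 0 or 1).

2/7

b ∨ a = 5/7 ∨ 1/7 = 5/7
b ↔ a = 5/7 ↔ 1/7 = 3/7
(b ↔ a) → a = 3/7 → 1/7 = 5/7
(b ∨ a) ∨ ((b ↔ a) → a) = 5/7 ∨ 5/7 = 5/7
a ↔ b = 1/7 ↔ 5/7 = 3/7
~(a ↔ b) = ~3/7 = 4/7
~(a ↔ b) ∨ a = 4/7 ∨ 1/7 = 4/7
((b ∨ a) ∨ ((b ↔ a) → a)) ∨ (~(a ↔ b) ∨ a) = 5/7 ∨ 4/7 = 5/7
a ∧ a = 1/7 ∧ 1/7 = 1/7
b ∧ a = 5/7 ∧ 1/7 = 1/7
(a ∧ a) → (b ∧ a) = 1/7 → 1/7 = 1
~((a ∧ a) → (b ∧ a)) = ~1 = 0
(((b ∨ a) ∨ ((b ↔ a) → a)) ∨ (~(a ↔ b) ∨ a)) ↔ ~((a ∧ a) → (b ∧ a)) = 5/7 ↔ 0 = 2/7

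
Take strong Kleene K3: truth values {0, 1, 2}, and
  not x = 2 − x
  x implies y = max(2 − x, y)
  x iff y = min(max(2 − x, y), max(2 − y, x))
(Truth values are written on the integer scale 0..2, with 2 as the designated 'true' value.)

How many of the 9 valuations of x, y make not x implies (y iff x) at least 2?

x = 0, y = 0 ↦ 2  ≥
x = 0, y = 1 ↦ 1  <
x = 0, y = 2 ↦ 0  <
x = 1, y = 0 ↦ 1  <
x = 1, y = 1 ↦ 1  <
x = 1, y = 2 ↦ 1  <
x = 2, y = 0 ↦ 2  ≥
x = 2, y = 1 ↦ 2  ≥
x = 2, y = 2 ↦ 2  ≥
So 4 of the 9 assignments meet the threshold.

4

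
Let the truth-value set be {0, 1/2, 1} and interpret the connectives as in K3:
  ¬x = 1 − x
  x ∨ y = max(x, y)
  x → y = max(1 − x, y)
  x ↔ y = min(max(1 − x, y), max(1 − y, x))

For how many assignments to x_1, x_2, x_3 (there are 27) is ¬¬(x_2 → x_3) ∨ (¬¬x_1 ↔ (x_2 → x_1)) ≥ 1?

value 1: 21 assignments (counts)
value 1/2: 6 assignments
So 21 of the 27 assignments meet the threshold.

21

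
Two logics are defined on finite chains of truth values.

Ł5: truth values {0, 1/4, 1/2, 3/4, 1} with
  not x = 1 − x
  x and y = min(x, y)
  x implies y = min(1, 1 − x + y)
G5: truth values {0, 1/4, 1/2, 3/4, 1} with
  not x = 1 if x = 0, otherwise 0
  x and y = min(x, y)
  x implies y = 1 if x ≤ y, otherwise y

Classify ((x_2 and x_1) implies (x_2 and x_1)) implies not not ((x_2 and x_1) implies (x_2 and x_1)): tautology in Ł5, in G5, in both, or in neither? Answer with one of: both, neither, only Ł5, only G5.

both

In Ł5: every assignment gives 1 — tautology.
In G5: every assignment gives 1 — tautology.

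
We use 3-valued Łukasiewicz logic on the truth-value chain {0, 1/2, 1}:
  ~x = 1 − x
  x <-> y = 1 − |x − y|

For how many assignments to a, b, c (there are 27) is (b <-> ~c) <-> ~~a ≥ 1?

value 1: 9 assignments (counts)
value 1/2: 13 assignments
value 0: 5 assignments
So 9 of the 27 assignments meet the threshold.

9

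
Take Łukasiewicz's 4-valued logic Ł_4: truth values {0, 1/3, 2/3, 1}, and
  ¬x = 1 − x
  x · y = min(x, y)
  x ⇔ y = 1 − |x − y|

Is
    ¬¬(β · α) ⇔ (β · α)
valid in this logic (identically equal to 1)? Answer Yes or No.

α = 0, β = 0 ↦ 1
α = 0, β = 1/3 ↦ 1
α = 0, β = 2/3 ↦ 1
α = 0, β = 1 ↦ 1
α = 1/3, β = 0 ↦ 1
α = 1/3, β = 1/3 ↦ 1
α = 1/3, β = 2/3 ↦ 1
α = 1/3, β = 1 ↦ 1
α = 2/3, β = 0 ↦ 1
α = 2/3, β = 1/3 ↦ 1
α = 2/3, β = 2/3 ↦ 1
α = 2/3, β = 1 ↦ 1
α = 1, β = 0 ↦ 1
α = 1, β = 1/3 ↦ 1
α = 1, β = 2/3 ↦ 1
α = 1, β = 1 ↦ 1
Every assignment gives a value ≥ 1.

Yes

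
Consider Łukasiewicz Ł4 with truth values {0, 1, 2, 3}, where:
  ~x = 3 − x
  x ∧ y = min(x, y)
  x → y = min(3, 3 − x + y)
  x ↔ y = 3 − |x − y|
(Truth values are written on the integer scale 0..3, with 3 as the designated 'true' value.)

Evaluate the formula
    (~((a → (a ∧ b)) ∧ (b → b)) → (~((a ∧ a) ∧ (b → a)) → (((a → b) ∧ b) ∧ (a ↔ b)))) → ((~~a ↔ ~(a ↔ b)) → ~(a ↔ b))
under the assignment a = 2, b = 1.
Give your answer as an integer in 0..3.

2

a ∧ b = 2 ∧ 1 = 1
a → (a ∧ b) = 2 → 1 = 2
b → b = 1 → 1 = 3
(a → (a ∧ b)) ∧ (b → b) = 2 ∧ 3 = 2
~((a → (a ∧ b)) ∧ (b → b)) = ~2 = 1
a ∧ a = 2 ∧ 2 = 2
b → a = 1 → 2 = 3
(a ∧ a) ∧ (b → a) = 2 ∧ 3 = 2
~((a ∧ a) ∧ (b → a)) = ~2 = 1
a → b = 2 → 1 = 2
(a → b) ∧ b = 2 ∧ 1 = 1
a ↔ b = 2 ↔ 1 = 2
((a → b) ∧ b) ∧ (a ↔ b) = 1 ∧ 2 = 1
~((a ∧ a) ∧ (b → a)) → (((a → b) ∧ b) ∧ (a ↔ b)) = 1 → 1 = 3
~((a → (a ∧ b)) ∧ (b → b)) → (~((a ∧ a) ∧ (b → a)) → (((a → b) ∧ b) ∧ (a ↔ b))) = 1 → 3 = 3
~a = ~2 = 1
~~a = ~1 = 2
a ↔ b = 2 ↔ 1 = 2
~(a ↔ b) = ~2 = 1
~~a ↔ ~(a ↔ b) = 2 ↔ 1 = 2
a ↔ b = 2 ↔ 1 = 2
~(a ↔ b) = ~2 = 1
(~~a ↔ ~(a ↔ b)) → ~(a ↔ b) = 2 → 1 = 2
(~((a → (a ∧ b)) ∧ (b → b)) → (~((a ∧ a) ∧ (b → a)) → (((a → b) ∧ b) ∧ (a ↔ b)))) → ((~~a ↔ ~(a ↔ b)) → ~(a ↔ b)) = 3 → 2 = 2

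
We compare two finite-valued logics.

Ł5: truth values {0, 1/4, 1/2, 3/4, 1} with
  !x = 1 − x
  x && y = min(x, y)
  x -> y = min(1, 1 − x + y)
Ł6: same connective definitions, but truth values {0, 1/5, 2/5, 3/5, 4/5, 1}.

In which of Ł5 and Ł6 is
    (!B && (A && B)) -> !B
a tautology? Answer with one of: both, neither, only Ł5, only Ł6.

In Ł5: every assignment gives 1 — tautology.
In Ł6: every assignment gives 1 — tautology.

both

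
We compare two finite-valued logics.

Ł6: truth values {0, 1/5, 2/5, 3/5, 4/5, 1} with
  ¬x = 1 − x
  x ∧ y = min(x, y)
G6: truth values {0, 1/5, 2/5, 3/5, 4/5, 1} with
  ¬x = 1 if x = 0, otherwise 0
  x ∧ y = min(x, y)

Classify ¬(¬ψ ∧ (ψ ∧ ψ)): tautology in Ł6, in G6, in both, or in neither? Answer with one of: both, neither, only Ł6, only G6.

only G6

In Ł6: at ψ = 1/5 the value is 4/5 — not a tautology.
In G6: every assignment gives 1 — tautology.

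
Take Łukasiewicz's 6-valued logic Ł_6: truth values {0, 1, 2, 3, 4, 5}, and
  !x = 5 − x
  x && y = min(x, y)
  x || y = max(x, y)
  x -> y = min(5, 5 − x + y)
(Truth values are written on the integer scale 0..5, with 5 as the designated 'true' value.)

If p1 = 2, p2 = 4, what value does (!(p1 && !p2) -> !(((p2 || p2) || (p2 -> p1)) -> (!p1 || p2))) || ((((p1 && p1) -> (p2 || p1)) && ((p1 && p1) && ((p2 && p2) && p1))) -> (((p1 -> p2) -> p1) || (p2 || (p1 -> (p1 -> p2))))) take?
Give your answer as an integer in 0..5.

!p2 = !4 = 1
p1 && !p2 = 2 && 1 = 1
!(p1 && !p2) = !1 = 4
p2 || p2 = 4 || 4 = 4
p2 -> p1 = 4 -> 2 = 3
(p2 || p2) || (p2 -> p1) = 4 || 3 = 4
!p1 = !2 = 3
!p1 || p2 = 3 || 4 = 4
((p2 || p2) || (p2 -> p1)) -> (!p1 || p2) = 4 -> 4 = 5
!(((p2 || p2) || (p2 -> p1)) -> (!p1 || p2)) = !5 = 0
!(p1 && !p2) -> !(((p2 || p2) || (p2 -> p1)) -> (!p1 || p2)) = 4 -> 0 = 1
p1 && p1 = 2 && 2 = 2
p2 || p1 = 4 || 2 = 4
(p1 && p1) -> (p2 || p1) = 2 -> 4 = 5
p1 && p1 = 2 && 2 = 2
p2 && p2 = 4 && 4 = 4
(p2 && p2) && p1 = 4 && 2 = 2
(p1 && p1) && ((p2 && p2) && p1) = 2 && 2 = 2
((p1 && p1) -> (p2 || p1)) && ((p1 && p1) && ((p2 && p2) && p1)) = 5 && 2 = 2
p1 -> p2 = 2 -> 4 = 5
(p1 -> p2) -> p1 = 5 -> 2 = 2
p1 -> p2 = 2 -> 4 = 5
p1 -> (p1 -> p2) = 2 -> 5 = 5
p2 || (p1 -> (p1 -> p2)) = 4 || 5 = 5
((p1 -> p2) -> p1) || (p2 || (p1 -> (p1 -> p2))) = 2 || 5 = 5
(((p1 && p1) -> (p2 || p1)) && ((p1 && p1) && ((p2 && p2) && p1))) -> (((p1 -> p2) -> p1) || (p2 || (p1 -> (p1 -> p2)))) = 2 -> 5 = 5
(!(p1 && !p2) -> !(((p2 || p2) || (p2 -> p1)) -> (!p1 || p2))) || ((((p1 && p1) -> (p2 || p1)) && ((p1 && p1) && ((p2 && p2) && p1))) -> (((p1 -> p2) -> p1) || (p2 || (p1 -> (p1 -> p2))))) = 1 || 5 = 5

5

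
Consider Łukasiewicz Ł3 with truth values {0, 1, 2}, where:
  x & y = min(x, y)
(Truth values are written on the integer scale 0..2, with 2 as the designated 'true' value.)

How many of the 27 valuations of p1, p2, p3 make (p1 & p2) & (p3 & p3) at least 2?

1

value 2: 1 assignment (counts)
value 1: 7 assignments
value 0: 19 assignments
So 1 of the 27 assignments meets the threshold.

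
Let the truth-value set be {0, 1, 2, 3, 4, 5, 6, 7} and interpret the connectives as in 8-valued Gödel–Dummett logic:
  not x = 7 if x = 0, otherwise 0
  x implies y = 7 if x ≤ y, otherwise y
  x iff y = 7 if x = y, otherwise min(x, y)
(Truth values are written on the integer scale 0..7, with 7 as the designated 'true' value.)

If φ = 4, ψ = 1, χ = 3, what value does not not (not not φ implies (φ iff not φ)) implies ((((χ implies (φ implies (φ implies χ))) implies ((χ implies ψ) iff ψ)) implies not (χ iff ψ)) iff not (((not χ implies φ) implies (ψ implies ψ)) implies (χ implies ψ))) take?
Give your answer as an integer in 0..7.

not φ = not 4 = 0
not not φ = not 0 = 7
not φ = not 4 = 0
φ iff not φ = 4 iff 0 = 0
not not φ implies (φ iff not φ) = 7 implies 0 = 0
not (not not φ implies (φ iff not φ)) = not 0 = 7
not not (not not φ implies (φ iff not φ)) = not 7 = 0
φ implies χ = 4 implies 3 = 3
φ implies (φ implies χ) = 4 implies 3 = 3
χ implies (φ implies (φ implies χ)) = 3 implies 3 = 7
χ implies ψ = 3 implies 1 = 1
(χ implies ψ) iff ψ = 1 iff 1 = 7
(χ implies (φ implies (φ implies χ))) implies ((χ implies ψ) iff ψ) = 7 implies 7 = 7
χ iff ψ = 3 iff 1 = 1
not (χ iff ψ) = not 1 = 0
((χ implies (φ implies (φ implies χ))) implies ((χ implies ψ) iff ψ)) implies not (χ iff ψ) = 7 implies 0 = 0
not χ = not 3 = 0
not χ implies φ = 0 implies 4 = 7
ψ implies ψ = 1 implies 1 = 7
(not χ implies φ) implies (ψ implies ψ) = 7 implies 7 = 7
χ implies ψ = 3 implies 1 = 1
((not χ implies φ) implies (ψ implies ψ)) implies (χ implies ψ) = 7 implies 1 = 1
not (((not χ implies φ) implies (ψ implies ψ)) implies (χ implies ψ)) = not 1 = 0
(((χ implies (φ implies (φ implies χ))) implies ((χ implies ψ) iff ψ)) implies not (χ iff ψ)) iff not (((not χ implies φ) implies (ψ implies ψ)) implies (χ implies ψ)) = 0 iff 0 = 7
not not (not not φ implies (φ iff not φ)) implies ((((χ implies (φ implies (φ implies χ))) implies ((χ implies ψ) iff ψ)) implies not (χ iff ψ)) iff not (((not χ implies φ) implies (ψ implies ψ)) implies (χ implies ψ))) = 0 implies 7 = 7

7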